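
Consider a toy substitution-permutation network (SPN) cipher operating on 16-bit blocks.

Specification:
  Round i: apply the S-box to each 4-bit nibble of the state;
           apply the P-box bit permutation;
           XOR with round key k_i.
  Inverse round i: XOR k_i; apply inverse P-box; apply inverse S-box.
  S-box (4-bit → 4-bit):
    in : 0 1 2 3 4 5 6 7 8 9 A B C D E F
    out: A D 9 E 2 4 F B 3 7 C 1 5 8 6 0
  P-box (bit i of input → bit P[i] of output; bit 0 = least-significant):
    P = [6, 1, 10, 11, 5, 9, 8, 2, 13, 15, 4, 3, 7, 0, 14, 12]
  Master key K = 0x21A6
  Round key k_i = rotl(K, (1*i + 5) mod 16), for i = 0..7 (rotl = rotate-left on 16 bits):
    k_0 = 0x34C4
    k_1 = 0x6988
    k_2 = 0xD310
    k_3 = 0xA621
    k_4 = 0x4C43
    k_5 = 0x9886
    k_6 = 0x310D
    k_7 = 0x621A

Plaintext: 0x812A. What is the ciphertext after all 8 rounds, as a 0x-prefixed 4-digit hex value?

0x1D3C

s_0 = plaintext = 0x812A
s_1 = Round(s_0, k_0) = 0x1879
s_2 = Round(s_1, k_1) = 0x9F6E
s_3 = Round(s_2, k_2) = 0x94B7
s_4 = Round(s_3, k_3) = 0x6EC2
s_5 = Round(s_4, k_4) = 0x95B2
s_6 = Round(s_5, k_5) = 0xD077
s_7 = Round(s_6, k_6) = 0xAB63
s_8 = Round(s_7, k_7) = 0x1D3C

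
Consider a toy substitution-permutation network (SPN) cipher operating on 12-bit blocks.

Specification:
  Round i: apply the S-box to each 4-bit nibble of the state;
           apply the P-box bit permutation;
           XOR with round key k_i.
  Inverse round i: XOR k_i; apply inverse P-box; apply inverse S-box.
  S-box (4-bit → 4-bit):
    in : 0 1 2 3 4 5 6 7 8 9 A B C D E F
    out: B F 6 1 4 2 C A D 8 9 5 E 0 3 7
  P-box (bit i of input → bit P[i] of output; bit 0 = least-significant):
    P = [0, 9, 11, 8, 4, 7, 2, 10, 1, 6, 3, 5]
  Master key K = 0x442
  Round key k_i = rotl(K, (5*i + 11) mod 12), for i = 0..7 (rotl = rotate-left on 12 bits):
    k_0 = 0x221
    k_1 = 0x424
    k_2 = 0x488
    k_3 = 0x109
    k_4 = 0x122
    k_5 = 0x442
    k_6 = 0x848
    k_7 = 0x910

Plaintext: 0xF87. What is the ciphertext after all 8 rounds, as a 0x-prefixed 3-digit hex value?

s_0 = plaintext = 0xF87
s_1 = Round(s_0, k_0) = 0x57F
s_2 = Round(s_1, k_1) = 0xAE5
s_3 = Round(s_2, k_2) = 0x63A
s_4 = Round(s_3, k_3) = 0x030
s_5 = Round(s_4, k_4) = 0x251
s_6 = Round(s_5, k_5) = 0xF8B
s_7 = Round(s_6, k_6) = 0x417
s_8 = Round(s_7, k_7) = 0xE8C

0xE8C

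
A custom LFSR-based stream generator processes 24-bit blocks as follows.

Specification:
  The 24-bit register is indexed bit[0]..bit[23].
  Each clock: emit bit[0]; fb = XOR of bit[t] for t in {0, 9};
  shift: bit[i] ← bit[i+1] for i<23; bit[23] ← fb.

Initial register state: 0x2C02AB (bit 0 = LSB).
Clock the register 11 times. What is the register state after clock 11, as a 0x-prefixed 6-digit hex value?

0x954580

reg_0 = 0x2C02AB
clock 1: out=1, reg = 0x160155
clock 2: out=1, reg = 0x8B00AA
clock 3: out=0, reg = 0x458055
clock 4: out=1, reg = 0xA2C02A
clock 5: out=0, reg = 0x516015
clock 6: out=1, reg = 0xA8B00A
clock 7: out=0, reg = 0x545805
clock 8: out=1, reg = 0xAA2C02
clock 9: out=0, reg = 0x551601
clock 10: out=1, reg = 0x2A8B00
clock 11: out=0, reg = 0x954580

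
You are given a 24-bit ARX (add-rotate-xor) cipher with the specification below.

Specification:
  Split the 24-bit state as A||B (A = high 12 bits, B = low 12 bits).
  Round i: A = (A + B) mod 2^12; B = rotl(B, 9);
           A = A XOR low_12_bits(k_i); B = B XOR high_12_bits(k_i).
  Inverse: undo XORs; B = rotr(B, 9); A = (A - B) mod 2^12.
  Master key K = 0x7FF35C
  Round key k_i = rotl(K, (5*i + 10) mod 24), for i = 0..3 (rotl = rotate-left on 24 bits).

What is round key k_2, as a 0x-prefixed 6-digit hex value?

0xC7FF35

K = 0x7FF35C
k_0 = rotl(K, (5*0+10) mod 24) = rotl(K, 10) = 0xCD71FF
k_1 = rotl(K, (5*1+10) mod 24) = rotl(K, 15) = 0xAE3FF9
k_2 = rotl(K, (5*2+10) mod 24) = rotl(K, 20) = 0xC7FF35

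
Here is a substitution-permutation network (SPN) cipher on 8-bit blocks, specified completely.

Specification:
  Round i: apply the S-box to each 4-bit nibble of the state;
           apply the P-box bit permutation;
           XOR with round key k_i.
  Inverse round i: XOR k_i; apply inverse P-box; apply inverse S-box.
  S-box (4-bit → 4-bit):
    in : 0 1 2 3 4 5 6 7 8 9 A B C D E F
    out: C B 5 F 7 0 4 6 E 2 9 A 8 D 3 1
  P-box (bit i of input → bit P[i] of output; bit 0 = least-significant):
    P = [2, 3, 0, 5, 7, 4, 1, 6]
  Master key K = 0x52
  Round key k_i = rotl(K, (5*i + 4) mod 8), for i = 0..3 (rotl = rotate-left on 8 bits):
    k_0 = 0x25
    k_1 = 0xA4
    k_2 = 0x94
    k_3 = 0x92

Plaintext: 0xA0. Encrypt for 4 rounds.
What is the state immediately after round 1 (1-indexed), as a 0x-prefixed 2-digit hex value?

0xC4

s_0 = plaintext = 0xA0
s_1 = Round(s_0, k_0) = 0xC4
s_2 = Round(s_1, k_1) = 0xE9
s_3 = Round(s_2, k_2) = 0x0C
s_4 = Round(s_3, k_3) = 0xF0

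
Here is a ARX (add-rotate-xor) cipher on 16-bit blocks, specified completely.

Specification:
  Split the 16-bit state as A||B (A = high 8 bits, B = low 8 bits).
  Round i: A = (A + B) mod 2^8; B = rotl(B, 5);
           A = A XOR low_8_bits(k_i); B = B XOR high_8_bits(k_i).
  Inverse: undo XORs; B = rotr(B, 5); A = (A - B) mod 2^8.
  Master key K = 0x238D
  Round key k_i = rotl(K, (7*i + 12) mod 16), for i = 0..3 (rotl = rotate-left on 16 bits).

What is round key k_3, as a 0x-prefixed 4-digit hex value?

K = 0x238D
k_0 = rotl(K, (7*0+12) mod 16) = rotl(K, 12) = 0xD238
k_1 = rotl(K, (7*1+12) mod 16) = rotl(K, 3) = 0x1C69
k_2 = rotl(K, (7*2+12) mod 16) = rotl(K, 10) = 0x348E
k_3 = rotl(K, (7*3+12) mod 16) = rotl(K, 1) = 0x471A

0x471A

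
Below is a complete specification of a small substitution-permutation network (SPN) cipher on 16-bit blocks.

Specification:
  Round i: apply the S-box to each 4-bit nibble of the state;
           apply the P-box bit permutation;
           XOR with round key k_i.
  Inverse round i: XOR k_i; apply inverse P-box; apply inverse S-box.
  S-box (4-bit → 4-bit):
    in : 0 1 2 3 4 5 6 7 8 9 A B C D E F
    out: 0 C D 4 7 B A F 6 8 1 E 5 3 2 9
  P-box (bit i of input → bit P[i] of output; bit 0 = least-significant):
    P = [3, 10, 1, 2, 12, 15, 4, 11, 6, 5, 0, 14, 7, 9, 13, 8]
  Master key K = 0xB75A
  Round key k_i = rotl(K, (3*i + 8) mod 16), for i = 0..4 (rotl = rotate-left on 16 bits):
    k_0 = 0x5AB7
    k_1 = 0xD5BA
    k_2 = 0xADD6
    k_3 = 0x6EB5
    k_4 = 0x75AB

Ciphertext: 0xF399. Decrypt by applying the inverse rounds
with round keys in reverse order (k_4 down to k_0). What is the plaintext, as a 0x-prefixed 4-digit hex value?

s_0 = ciphertext = 0xF399
s_1 = InvRound(s_0, k_4) = 0xEE88
s_2 = InvRound(s_1, k_3) = 0x088F
s_3 = InvRound(s_2, k_2) = 0x1C8D
s_4 = InvRound(s_3, k_1) = 0x9BB1
s_5 = InvRound(s_4, k_0) = 0x99E1

0x99E1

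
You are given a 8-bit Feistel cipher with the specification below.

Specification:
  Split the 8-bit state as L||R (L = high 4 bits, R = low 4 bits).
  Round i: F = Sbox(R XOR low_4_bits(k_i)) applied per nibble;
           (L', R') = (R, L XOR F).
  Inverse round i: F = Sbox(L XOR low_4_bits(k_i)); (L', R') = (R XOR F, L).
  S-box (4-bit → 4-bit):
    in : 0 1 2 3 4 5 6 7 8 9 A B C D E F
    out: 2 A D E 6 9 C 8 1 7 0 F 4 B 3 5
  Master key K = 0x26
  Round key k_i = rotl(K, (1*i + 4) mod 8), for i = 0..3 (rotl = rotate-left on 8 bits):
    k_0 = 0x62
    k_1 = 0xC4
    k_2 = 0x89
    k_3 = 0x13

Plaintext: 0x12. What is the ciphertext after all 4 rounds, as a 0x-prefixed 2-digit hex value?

s_0 = plaintext = 0x12
s_1 = Round(s_0, k_0) = 0x23
s_2 = Round(s_1, k_1) = 0x3A
s_3 = Round(s_2, k_2) = 0xAD
s_4 = Round(s_3, k_3) = 0xD9

0xD9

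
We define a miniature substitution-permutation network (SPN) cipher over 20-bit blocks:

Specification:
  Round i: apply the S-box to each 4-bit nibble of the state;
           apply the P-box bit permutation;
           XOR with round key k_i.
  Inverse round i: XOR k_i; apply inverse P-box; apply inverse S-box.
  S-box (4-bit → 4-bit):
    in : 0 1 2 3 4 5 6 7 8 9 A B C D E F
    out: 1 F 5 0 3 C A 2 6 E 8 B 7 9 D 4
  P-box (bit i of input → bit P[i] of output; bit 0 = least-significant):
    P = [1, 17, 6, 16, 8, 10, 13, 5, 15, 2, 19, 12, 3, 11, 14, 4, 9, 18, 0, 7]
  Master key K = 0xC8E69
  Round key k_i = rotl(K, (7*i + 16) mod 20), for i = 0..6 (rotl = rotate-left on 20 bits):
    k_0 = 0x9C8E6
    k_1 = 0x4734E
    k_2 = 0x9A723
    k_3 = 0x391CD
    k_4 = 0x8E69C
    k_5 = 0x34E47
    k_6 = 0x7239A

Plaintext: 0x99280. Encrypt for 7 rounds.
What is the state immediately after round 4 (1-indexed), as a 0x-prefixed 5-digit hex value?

s_0 = plaintext = 0x99280
s_1 = Round(s_0, k_0) = 0x52475
s_2 = Round(s_1, k_1) = 0x5B783
s_3 = Round(s_2, k_2) = 0x98BBE
s_4 = Round(s_3, k_3) = 0x64C2A
s_5 = Round(s_4, k_4) = 0x54F10
s_6 = Round(s_5, k_5) = 0xB63EC
s_7 = Round(s_6, k_6) = 0x10868

0x64C2A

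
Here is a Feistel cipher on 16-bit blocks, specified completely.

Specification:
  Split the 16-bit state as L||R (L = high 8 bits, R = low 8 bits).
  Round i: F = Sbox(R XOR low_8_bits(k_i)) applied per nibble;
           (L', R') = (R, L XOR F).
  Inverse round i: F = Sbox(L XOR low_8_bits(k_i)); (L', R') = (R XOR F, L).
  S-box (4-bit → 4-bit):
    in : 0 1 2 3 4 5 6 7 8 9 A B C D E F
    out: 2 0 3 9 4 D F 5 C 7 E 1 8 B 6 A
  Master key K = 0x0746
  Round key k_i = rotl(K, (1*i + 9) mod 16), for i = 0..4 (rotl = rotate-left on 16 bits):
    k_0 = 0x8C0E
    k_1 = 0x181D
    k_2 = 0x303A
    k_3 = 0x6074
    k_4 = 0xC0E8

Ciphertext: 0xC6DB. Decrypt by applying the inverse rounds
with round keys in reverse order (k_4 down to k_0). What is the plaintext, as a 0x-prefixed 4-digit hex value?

s_0 = ciphertext = 0xC6DB
s_1 = InvRound(s_0, k_4) = 0xEDC6
s_2 = InvRound(s_1, k_3) = 0xB1ED
s_3 = InvRound(s_2, k_2) = 0x2CB1
s_4 = InvRound(s_3, k_1) = 0x212C
s_5 = InvRound(s_4, k_0) = 0x1621

0x1621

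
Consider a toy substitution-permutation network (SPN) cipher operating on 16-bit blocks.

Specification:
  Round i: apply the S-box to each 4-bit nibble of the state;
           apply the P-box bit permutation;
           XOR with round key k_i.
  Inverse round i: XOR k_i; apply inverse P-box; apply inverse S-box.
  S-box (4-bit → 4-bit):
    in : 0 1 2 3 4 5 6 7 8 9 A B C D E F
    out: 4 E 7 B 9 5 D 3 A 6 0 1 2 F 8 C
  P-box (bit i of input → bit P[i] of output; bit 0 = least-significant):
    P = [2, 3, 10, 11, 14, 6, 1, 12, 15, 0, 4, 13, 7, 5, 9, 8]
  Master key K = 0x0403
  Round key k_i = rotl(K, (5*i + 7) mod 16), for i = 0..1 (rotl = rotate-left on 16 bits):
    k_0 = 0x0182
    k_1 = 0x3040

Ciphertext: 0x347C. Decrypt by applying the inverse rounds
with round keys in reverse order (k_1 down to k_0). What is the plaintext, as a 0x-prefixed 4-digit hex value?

0x8BBA

s_0 = ciphertext = 0x347C
s_1 = InvRound(s_0, k_1) = 0xC0A2
s_2 = InvRound(s_1, k_0) = 0x8BBA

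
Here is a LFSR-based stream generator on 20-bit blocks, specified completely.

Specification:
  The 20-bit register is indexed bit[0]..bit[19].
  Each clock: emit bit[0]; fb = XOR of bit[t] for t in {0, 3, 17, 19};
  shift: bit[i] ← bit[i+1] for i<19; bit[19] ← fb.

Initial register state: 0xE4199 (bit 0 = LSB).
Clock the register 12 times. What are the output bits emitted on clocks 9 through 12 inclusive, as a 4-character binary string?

reg_0 = 0xE4199
clock 1: out=1, reg = 0x720CC
clock 2: out=0, reg = 0x39066
clock 3: out=0, reg = 0x9C833
clock 4: out=1, reg = 0x4E419
clock 5: out=1, reg = 0x2720C
clock 6: out=0, reg = 0x13906
clock 7: out=0, reg = 0x09C83
clock 8: out=1, reg = 0x84E41
clock 9: out=1, reg = 0x42720
clock 10: out=0, reg = 0x21390
clock 11: out=0, reg = 0x909C8
clock 12: out=0, reg = 0x484E4

1000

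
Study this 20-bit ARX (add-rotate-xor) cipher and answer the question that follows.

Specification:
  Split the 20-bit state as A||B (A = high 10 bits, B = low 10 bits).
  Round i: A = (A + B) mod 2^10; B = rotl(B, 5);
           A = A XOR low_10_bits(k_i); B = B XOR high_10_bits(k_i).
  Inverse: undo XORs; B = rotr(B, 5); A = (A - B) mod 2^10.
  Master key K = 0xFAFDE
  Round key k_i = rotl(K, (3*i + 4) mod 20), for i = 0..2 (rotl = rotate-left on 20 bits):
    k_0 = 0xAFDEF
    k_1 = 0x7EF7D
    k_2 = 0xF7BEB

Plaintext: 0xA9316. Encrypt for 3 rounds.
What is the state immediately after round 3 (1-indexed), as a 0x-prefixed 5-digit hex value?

s_0 = plaintext = 0xA9316
s_1 = Round(s_0, k_0) = 0x15467
s_2 = Round(s_1, k_1) = 0xF0518
s_3 = Round(s_2, k_2) = 0xCC8D6

0xCC8D6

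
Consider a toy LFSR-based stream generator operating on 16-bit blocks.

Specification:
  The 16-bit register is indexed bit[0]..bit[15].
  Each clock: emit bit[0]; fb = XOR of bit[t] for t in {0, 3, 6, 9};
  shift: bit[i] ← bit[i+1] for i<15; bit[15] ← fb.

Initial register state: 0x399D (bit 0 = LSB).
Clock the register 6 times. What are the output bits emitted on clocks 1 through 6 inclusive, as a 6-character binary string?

reg_0 = 0x399D
clock 1: out=1, reg = 0x1CCE
clock 2: out=0, reg = 0x0E67
clock 3: out=1, reg = 0x8733
clock 4: out=1, reg = 0x4399
clock 5: out=1, reg = 0xA1CC
clock 6: out=0, reg = 0x50E6

101110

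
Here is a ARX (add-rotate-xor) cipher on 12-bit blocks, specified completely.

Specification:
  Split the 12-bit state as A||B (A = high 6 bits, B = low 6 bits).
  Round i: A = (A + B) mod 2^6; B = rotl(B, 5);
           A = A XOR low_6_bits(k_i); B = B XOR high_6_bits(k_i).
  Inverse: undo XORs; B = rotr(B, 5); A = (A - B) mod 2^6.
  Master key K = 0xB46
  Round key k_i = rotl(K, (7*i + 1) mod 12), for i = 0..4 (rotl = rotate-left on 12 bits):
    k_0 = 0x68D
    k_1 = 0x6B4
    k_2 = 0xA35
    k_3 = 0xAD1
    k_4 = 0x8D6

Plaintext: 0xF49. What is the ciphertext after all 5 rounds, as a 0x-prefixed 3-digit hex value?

s_0 = plaintext = 0xF49
s_1 = Round(s_0, k_0) = 0x2FE
s_2 = Round(s_1, k_1) = 0xF45
s_3 = Round(s_2, k_2) = 0xDCA
s_4 = Round(s_3, k_3) = 0x42E
s_5 = Round(s_4, k_4) = 0xA34

0xA34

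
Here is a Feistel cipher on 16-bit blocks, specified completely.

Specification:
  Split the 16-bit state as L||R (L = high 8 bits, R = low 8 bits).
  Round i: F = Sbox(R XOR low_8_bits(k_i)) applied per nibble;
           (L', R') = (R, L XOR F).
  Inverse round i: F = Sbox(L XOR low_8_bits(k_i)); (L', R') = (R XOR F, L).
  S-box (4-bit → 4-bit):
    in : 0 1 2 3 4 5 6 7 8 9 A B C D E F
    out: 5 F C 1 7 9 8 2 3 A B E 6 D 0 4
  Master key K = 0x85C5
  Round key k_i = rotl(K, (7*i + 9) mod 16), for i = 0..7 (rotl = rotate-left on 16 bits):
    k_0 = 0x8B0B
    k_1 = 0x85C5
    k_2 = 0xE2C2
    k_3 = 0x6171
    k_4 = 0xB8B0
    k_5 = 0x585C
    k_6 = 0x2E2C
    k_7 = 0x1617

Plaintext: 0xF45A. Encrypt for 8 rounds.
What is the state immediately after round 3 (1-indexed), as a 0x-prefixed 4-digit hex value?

0xEAA8

s_0 = plaintext = 0xF45A
s_1 = Round(s_0, k_0) = 0x5A6B
s_2 = Round(s_1, k_1) = 0x6BEA
s_3 = Round(s_2, k_2) = 0xEAA8
s_4 = Round(s_3, k_3) = 0xA830
s_5 = Round(s_4, k_4) = 0x309D
s_6 = Round(s_5, k_5) = 0x9D5F
s_7 = Round(s_6, k_6) = 0x5FBC
s_8 = Round(s_7, k_7) = 0xBCE1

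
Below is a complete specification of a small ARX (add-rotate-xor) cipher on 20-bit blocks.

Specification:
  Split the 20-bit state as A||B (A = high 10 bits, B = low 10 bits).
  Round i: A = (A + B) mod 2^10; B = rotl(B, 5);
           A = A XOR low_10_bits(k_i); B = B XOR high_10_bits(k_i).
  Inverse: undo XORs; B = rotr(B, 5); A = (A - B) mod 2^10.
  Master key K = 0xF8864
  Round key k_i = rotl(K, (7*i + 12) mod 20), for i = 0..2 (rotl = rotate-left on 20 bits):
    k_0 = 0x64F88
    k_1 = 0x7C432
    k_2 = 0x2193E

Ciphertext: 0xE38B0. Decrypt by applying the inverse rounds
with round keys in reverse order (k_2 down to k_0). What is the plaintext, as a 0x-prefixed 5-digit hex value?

s_0 = ciphertext = 0xE38B0
s_1 = InvRound(s_0, k_2) = 0xFBEC1
s_2 = InvRound(s_1, k_1) = 0x71219
s_3 = InvRound(s_2, k_0) = 0x3C15C

0x3C15C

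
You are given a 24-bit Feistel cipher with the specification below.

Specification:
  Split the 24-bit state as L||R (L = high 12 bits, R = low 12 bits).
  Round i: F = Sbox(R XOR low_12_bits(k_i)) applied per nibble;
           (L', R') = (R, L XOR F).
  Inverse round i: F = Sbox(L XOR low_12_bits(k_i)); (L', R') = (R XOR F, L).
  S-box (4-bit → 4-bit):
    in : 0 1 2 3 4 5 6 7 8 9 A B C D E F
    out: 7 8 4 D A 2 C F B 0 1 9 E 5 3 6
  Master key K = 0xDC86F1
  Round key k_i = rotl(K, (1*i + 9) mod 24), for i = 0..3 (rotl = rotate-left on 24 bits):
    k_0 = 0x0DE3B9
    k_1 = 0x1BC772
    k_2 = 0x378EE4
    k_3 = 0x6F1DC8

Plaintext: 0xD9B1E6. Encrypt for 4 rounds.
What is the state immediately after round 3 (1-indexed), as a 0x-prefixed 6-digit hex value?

s_0 = plaintext = 0xD9B1E6
s_1 = Round(s_0, k_0) = 0x1E69BD
s_2 = Round(s_1, k_1) = 0x9BD200
s_3 = Round(s_2, k_2) = 0x200787
s_4 = Round(s_3, k_3) = 0x7873A6

0x200787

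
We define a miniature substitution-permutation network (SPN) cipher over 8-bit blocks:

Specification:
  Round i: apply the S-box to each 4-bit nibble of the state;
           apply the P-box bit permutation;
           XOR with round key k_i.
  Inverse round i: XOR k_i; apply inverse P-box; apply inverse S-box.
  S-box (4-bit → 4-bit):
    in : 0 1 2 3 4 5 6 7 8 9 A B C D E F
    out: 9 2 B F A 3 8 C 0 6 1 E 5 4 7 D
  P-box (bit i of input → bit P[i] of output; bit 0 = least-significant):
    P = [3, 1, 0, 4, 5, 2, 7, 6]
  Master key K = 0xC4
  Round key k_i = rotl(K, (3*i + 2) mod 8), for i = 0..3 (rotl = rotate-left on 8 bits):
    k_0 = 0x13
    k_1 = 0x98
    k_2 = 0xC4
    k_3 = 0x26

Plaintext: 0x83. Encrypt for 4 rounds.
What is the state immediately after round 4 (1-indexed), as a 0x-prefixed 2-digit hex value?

s_0 = plaintext = 0x83
s_1 = Round(s_0, k_0) = 0x08
s_2 = Round(s_1, k_1) = 0xF8
s_3 = Round(s_2, k_2) = 0x24
s_4 = Round(s_3, k_3) = 0x50

0x50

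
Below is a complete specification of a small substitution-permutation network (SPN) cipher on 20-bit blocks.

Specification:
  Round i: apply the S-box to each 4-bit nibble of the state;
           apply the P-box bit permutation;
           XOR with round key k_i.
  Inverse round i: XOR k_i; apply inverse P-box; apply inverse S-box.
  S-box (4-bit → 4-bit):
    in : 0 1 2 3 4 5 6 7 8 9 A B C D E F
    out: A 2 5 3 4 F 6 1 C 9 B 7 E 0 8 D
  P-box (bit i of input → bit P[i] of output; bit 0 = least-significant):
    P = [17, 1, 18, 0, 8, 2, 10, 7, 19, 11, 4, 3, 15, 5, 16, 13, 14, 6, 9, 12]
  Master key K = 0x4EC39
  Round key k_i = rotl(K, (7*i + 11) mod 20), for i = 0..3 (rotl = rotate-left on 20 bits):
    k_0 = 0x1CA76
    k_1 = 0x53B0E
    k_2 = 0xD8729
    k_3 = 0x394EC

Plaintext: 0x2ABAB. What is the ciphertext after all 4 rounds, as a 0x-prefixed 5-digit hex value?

0xB71C3

s_0 = plaintext = 0x2ABAB
s_1 = Round(s_0, k_0) = 0xF21C0
s_2 = Round(s_1, k_1) = 0x4E589
s_3 = Round(s_2, k_2) = 0x7A9B0
s_4 = Round(s_3, k_3) = 0xB71C3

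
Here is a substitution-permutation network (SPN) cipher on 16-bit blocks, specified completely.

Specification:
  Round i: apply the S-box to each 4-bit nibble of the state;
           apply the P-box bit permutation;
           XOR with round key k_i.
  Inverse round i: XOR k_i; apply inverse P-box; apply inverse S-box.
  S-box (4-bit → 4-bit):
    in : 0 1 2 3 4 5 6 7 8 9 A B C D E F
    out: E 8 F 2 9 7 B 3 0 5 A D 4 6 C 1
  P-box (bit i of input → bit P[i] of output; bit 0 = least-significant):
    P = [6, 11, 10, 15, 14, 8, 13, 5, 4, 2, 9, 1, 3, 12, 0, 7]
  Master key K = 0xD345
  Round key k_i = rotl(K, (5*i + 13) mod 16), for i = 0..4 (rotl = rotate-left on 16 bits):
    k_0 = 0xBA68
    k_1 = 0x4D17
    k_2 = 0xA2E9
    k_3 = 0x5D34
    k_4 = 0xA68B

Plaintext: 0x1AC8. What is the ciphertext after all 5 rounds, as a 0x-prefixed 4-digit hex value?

0x5C6A

s_0 = plaintext = 0x1AC8
s_1 = Round(s_0, k_0) = 0x9AEE
s_2 = Round(s_1, k_1) = 0xE938
s_3 = Round(s_2, k_2) = 0xA178
s_4 = Round(s_3, k_3) = 0x0CB6
s_5 = Round(s_4, k_4) = 0x5C6A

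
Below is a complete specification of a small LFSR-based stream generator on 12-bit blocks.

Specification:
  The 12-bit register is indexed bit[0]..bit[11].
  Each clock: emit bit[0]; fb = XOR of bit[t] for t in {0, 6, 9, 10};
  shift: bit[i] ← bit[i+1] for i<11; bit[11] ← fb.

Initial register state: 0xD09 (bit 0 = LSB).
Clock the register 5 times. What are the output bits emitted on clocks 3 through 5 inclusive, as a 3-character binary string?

010

reg_0 = 0xD09
clock 1: out=1, reg = 0x684
clock 2: out=0, reg = 0x342
clock 3: out=0, reg = 0x1A1
clock 4: out=1, reg = 0x8D0
clock 5: out=0, reg = 0xC68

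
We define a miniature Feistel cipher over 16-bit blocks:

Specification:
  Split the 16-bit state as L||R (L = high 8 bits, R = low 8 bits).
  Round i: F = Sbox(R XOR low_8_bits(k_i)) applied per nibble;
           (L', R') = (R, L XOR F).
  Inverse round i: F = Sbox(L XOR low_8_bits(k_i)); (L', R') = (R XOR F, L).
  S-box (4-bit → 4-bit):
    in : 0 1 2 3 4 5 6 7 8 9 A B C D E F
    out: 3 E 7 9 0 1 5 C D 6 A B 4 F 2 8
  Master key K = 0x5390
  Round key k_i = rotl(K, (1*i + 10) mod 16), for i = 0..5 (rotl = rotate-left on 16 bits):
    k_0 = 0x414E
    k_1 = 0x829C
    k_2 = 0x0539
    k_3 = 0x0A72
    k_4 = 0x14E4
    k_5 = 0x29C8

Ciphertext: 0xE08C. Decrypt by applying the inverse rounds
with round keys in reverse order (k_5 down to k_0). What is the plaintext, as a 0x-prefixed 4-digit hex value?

0xC791

s_0 = ciphertext = 0xE08C
s_1 = InvRound(s_0, k_5) = 0xF1E0
s_2 = InvRound(s_1, k_4) = 0x01F1
s_3 = InvRound(s_2, k_3) = 0x3801
s_4 = InvRound(s_3, k_2) = 0x3F38
s_5 = InvRound(s_4, k_1) = 0x913F
s_6 = InvRound(s_5, k_0) = 0xC791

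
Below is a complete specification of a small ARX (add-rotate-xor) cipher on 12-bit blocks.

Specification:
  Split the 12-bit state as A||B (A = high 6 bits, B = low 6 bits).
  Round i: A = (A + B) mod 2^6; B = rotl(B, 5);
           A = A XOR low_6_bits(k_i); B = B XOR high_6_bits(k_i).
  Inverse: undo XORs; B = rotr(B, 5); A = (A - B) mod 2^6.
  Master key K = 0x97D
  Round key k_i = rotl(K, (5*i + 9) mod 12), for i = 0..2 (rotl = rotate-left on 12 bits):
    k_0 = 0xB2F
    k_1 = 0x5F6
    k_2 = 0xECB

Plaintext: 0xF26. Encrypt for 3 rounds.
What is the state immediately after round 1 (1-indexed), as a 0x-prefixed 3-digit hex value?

s_0 = plaintext = 0xF26
s_1 = Round(s_0, k_0) = 0x37F
s_2 = Round(s_1, k_1) = 0xEA8
s_3 = Round(s_2, k_2) = 0xA6F

0x37F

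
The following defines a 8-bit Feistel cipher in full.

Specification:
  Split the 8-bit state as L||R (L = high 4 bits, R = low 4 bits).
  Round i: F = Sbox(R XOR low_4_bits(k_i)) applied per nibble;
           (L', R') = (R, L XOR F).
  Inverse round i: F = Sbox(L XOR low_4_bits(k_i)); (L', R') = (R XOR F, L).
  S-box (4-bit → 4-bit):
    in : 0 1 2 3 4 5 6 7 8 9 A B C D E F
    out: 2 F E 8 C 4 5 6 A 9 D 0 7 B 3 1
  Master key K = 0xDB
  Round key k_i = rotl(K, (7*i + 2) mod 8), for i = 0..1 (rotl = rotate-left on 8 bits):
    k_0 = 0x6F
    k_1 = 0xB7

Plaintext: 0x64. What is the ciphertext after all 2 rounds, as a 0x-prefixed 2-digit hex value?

0x6B

s_0 = plaintext = 0x64
s_1 = Round(s_0, k_0) = 0x46
s_2 = Round(s_1, k_1) = 0x6B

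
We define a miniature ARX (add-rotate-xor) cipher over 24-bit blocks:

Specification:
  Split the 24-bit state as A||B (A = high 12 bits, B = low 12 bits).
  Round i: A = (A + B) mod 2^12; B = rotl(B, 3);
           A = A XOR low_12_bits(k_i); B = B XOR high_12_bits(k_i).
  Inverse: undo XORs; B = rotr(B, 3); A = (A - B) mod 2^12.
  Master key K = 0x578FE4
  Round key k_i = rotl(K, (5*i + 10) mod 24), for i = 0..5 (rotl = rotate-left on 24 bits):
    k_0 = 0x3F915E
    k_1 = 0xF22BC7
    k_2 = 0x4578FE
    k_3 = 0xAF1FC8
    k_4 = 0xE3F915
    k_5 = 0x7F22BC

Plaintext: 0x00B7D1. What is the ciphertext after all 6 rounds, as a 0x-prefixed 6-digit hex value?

s_0 = plaintext = 0x00B7D1
s_1 = Round(s_0, k_0) = 0x682D72
s_2 = Round(s_1, k_1) = 0x8334B4
s_3 = Round(s_2, k_2) = 0x4191F5
s_4 = Round(s_3, k_3) = 0x9C6559
s_5 = Round(s_4, k_4) = 0x60A4F5
s_6 = Round(s_5, k_5) = 0x843058

0x843058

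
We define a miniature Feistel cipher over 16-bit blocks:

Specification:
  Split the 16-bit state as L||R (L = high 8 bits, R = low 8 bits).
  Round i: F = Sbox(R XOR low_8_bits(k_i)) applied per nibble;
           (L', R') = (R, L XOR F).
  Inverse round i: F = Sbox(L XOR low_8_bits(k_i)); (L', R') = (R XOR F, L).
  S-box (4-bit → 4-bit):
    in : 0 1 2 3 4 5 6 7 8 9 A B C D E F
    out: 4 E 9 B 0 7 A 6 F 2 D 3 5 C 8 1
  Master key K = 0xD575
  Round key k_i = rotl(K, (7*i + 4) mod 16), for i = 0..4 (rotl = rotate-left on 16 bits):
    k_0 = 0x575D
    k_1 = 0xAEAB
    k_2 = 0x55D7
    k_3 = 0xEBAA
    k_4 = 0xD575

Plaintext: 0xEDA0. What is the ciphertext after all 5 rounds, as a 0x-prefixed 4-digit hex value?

0x37B5

s_0 = plaintext = 0xEDA0
s_1 = Round(s_0, k_0) = 0xA0F1
s_2 = Round(s_1, k_1) = 0xF1DD
s_3 = Round(s_2, k_2) = 0xDDBC
s_4 = Round(s_3, k_3) = 0xBC37
s_5 = Round(s_4, k_4) = 0x37B5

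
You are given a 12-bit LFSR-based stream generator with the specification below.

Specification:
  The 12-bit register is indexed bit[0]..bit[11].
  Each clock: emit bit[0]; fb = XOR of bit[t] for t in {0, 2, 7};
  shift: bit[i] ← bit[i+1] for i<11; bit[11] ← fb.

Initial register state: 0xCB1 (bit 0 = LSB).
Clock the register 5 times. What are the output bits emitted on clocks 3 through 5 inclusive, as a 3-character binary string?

001

reg_0 = 0xCB1
clock 1: out=1, reg = 0x658
clock 2: out=0, reg = 0x32C
clock 3: out=0, reg = 0x996
clock 4: out=0, reg = 0x4CB
clock 5: out=1, reg = 0x265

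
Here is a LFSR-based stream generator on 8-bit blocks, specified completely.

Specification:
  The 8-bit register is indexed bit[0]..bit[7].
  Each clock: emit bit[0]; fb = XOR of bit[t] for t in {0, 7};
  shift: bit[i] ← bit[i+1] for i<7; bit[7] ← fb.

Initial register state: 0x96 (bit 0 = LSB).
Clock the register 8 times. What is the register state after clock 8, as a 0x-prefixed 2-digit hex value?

0x8D

reg_0 = 0x96
clock 1: out=0, reg = 0xCB
clock 2: out=1, reg = 0x65
clock 3: out=1, reg = 0xB2
clock 4: out=0, reg = 0xD9
clock 5: out=1, reg = 0x6C
clock 6: out=0, reg = 0x36
clock 7: out=0, reg = 0x1B
clock 8: out=1, reg = 0x8D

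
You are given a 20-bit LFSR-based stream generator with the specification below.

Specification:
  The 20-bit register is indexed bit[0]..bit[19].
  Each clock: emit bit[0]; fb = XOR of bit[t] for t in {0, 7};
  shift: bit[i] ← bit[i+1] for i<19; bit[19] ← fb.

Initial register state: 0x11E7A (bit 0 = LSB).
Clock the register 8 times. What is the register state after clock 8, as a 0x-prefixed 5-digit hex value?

reg_0 = 0x11E7A
clock 1: out=0, reg = 0x08F3D
clock 2: out=1, reg = 0x8479E
clock 3: out=0, reg = 0xC23CF
clock 4: out=1, reg = 0x611E7
clock 5: out=1, reg = 0x308F3
clock 6: out=1, reg = 0x18479
clock 7: out=1, reg = 0x8C23C
clock 8: out=0, reg = 0x4611E

0x4611E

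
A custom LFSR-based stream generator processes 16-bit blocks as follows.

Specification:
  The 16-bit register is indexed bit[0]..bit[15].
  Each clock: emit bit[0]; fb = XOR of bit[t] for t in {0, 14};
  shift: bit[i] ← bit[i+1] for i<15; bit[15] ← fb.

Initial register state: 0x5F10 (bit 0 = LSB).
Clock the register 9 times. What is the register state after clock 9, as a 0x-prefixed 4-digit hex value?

reg_0 = 0x5F10
clock 1: out=0, reg = 0xAF88
clock 2: out=0, reg = 0x57C4
clock 3: out=0, reg = 0xABE2
clock 4: out=0, reg = 0x55F1
clock 5: out=1, reg = 0x2AF8
clock 6: out=0, reg = 0x157C
clock 7: out=0, reg = 0x0ABE
clock 8: out=0, reg = 0x055F
clock 9: out=1, reg = 0x82AF

0x82AF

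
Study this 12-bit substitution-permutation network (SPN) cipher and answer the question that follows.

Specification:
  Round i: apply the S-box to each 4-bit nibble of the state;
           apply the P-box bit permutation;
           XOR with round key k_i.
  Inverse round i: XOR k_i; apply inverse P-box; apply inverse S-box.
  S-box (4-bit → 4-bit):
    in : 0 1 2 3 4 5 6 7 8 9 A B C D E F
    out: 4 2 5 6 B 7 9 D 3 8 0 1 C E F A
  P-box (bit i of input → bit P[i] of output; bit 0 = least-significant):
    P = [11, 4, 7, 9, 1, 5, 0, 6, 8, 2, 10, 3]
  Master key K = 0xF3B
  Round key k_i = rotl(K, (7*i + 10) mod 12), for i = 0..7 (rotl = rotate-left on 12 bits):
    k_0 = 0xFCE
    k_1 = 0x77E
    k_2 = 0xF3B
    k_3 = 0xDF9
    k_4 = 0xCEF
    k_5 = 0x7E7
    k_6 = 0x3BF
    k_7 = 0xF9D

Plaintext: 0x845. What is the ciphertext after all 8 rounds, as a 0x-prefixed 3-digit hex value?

0x74D

s_0 = plaintext = 0x845
s_1 = Round(s_0, k_0) = 0x638
s_2 = Round(s_1, k_1) = 0xE47
s_3 = Round(s_2, k_2) = 0x0D5
s_4 = Round(s_3, k_3) = 0x108
s_5 = Round(s_4, k_4) = 0x4FA
s_6 = Round(s_5, k_5) = 0x68B
s_7 = Round(s_6, k_6) = 0xA95
s_8 = Round(s_7, k_7) = 0x74D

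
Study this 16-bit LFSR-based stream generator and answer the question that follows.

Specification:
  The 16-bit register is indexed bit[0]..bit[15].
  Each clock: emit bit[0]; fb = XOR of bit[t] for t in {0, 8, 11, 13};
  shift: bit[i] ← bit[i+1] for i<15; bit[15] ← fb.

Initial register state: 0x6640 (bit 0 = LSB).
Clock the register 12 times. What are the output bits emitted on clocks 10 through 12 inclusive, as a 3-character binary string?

reg_0 = 0x6640
clock 1: out=0, reg = 0xB320
clock 2: out=0, reg = 0x5990
clock 3: out=0, reg = 0x2CC8
clock 4: out=0, reg = 0x1664
clock 5: out=0, reg = 0x0B32
clock 6: out=0, reg = 0x0599
clock 7: out=1, reg = 0x02CC
clock 8: out=0, reg = 0x0166
clock 9: out=0, reg = 0x80B3
clock 10: out=1, reg = 0xC059
clock 11: out=1, reg = 0xE02C
clock 12: out=0, reg = 0xF016

110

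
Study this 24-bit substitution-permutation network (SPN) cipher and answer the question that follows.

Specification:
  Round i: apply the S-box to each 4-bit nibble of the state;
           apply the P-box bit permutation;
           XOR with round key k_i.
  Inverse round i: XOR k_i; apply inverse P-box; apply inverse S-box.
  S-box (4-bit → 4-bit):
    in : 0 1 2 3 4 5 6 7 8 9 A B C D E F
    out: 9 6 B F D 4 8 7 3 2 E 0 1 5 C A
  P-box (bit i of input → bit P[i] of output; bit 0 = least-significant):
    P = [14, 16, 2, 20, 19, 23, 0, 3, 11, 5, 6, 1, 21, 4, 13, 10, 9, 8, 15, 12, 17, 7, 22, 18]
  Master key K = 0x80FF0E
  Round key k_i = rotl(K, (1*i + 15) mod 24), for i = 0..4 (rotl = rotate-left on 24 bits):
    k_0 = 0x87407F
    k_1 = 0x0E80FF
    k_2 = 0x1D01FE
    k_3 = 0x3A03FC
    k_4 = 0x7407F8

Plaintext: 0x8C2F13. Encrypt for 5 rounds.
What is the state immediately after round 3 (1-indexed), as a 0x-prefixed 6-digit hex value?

0x91E0F9

s_0 = plaintext = 0x8C2F13
s_1 = Round(s_0, k_0) = 0x3406C8
s_2 = Round(s_1, k_1) = 0x61567D
s_3 = Round(s_2, k_2) = 0x91E0F9
s_4 = Round(s_3, k_3) = 0xBBAE76
s_5 = Round(s_4, k_4) = 0xEC23AB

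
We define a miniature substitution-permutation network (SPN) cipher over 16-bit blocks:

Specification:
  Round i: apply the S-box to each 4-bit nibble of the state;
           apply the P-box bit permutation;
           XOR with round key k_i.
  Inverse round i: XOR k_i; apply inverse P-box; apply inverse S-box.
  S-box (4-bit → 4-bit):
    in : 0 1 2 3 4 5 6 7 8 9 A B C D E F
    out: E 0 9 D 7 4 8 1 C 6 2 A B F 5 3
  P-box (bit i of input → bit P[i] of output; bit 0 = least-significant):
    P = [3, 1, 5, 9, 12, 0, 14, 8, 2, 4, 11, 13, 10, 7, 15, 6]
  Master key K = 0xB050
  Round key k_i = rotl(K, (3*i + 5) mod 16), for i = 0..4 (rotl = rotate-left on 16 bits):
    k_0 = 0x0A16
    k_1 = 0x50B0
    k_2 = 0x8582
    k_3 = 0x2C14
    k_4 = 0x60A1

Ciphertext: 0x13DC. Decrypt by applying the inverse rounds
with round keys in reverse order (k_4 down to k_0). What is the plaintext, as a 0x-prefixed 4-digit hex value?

0x4DC2

s_0 = ciphertext = 0x13DC
s_1 = InvRound(s_0, k_4) = 0x6CD3
s_2 = InvRound(s_1, k_3) = 0xB79A
s_3 = InvRound(s_2, k_2) = 0x1B72
s_4 = InvRound(s_3, k_1) = 0xB58B
s_5 = InvRound(s_4, k_0) = 0x4DC2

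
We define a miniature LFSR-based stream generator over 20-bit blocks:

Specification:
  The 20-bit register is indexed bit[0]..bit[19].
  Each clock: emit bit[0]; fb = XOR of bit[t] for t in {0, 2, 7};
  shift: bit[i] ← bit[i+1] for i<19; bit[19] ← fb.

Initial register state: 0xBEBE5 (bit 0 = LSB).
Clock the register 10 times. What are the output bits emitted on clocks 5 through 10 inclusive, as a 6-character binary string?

reg_0 = 0xBEBE5
clock 1: out=1, reg = 0xDF5F2
clock 2: out=0, reg = 0xEFAF9
clock 3: out=1, reg = 0x77D7C
clock 4: out=0, reg = 0xBBEBE
clock 5: out=0, reg = 0x5DF5F
clock 6: out=1, reg = 0x2EFAF
clock 7: out=1, reg = 0x977D7
clock 8: out=1, reg = 0xCBBEB
clock 9: out=1, reg = 0x65DF5
clock 10: out=1, reg = 0xB2EFA

011111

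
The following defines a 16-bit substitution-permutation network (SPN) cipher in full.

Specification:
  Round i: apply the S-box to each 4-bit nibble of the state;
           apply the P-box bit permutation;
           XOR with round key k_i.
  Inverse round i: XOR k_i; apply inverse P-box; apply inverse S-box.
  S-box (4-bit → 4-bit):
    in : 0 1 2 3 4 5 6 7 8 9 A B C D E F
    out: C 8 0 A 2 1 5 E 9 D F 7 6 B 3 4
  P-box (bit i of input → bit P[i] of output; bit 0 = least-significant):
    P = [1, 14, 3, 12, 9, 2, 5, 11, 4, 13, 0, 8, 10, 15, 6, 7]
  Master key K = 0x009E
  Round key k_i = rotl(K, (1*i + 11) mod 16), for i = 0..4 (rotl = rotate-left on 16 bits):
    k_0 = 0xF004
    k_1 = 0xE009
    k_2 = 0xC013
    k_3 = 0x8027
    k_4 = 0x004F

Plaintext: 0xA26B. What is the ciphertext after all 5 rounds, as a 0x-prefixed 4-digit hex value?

s_0 = plaintext = 0xA26B
s_1 = Round(s_0, k_0) = 0x36EE
s_2 = Round(s_1, k_1) = 0x229E
s_3 = Round(s_2, k_2) = 0x8A31
s_4 = Round(s_3, k_3) = 0xBDB2
s_5 = Round(s_4, k_4) = 0xA73B

0xA73B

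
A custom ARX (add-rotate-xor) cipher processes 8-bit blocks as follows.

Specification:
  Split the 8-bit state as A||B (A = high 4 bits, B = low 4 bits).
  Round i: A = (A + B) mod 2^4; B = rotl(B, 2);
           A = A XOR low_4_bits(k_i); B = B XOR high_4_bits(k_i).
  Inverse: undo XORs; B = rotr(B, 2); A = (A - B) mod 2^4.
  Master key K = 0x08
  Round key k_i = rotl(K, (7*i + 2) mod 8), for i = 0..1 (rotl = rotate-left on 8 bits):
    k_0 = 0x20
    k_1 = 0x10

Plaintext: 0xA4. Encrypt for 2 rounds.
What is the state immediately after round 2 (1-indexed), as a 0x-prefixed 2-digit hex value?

s_0 = plaintext = 0xA4
s_1 = Round(s_0, k_0) = 0xE3
s_2 = Round(s_1, k_1) = 0x1D

0x1D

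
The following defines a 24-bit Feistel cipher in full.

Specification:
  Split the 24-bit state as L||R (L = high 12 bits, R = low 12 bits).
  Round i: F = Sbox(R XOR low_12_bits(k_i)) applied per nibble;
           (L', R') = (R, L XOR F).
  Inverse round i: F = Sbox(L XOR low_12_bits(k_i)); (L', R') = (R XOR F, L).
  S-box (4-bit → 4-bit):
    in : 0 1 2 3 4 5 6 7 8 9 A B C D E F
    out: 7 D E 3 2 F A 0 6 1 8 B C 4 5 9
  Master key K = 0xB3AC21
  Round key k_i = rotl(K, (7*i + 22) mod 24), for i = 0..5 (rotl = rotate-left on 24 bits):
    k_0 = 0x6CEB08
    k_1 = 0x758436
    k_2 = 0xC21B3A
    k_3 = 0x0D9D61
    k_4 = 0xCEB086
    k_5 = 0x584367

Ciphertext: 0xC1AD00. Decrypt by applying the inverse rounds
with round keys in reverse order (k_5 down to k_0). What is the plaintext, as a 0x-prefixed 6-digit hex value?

s_0 = ciphertext = 0xC1AD00
s_1 = InvRound(s_0, k_5) = 0x404C1A
s_2 = InvRound(s_1, k_4) = 0xE74404
s_3 = InvRound(s_2, k_3) = 0x7DBE74
s_4 = InvRound(s_3, k_2) = 0x2297DB
s_5 = InvRound(s_4, k_1) = 0xD02229
s_6 = InvRound(s_5, k_0) = 0x851D02

0x851D02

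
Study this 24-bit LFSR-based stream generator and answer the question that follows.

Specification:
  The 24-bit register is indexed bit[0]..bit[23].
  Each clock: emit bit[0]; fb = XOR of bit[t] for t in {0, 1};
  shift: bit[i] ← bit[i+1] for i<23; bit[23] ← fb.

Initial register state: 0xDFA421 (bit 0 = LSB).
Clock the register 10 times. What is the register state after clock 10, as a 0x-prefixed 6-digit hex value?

0x8C77E9

reg_0 = 0xDFA421
clock 1: out=1, reg = 0xEFD210
clock 2: out=0, reg = 0x77E908
clock 3: out=0, reg = 0x3BF484
clock 4: out=0, reg = 0x1DFA42
clock 5: out=0, reg = 0x8EFD21
clock 6: out=1, reg = 0xC77E90
clock 7: out=0, reg = 0x63BF48
clock 8: out=0, reg = 0x31DFA4
clock 9: out=0, reg = 0x18EFD2
clock 10: out=0, reg = 0x8C77E9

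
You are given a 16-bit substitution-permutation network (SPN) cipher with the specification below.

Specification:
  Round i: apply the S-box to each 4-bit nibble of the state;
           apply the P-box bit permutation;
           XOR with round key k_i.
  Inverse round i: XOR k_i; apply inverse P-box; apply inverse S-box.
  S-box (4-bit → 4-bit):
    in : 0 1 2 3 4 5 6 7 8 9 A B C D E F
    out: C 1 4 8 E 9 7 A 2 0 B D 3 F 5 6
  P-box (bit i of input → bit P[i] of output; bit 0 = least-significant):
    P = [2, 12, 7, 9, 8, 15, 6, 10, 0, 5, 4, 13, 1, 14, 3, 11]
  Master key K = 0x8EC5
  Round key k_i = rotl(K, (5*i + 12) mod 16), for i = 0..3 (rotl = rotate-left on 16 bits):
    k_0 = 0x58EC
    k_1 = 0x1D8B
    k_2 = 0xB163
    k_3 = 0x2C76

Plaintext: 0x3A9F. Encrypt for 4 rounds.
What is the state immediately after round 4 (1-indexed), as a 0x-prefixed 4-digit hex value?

0xB843

s_0 = plaintext = 0x3A9F
s_1 = Round(s_0, k_0) = 0x604D
s_2 = Round(s_1, k_1) = 0xEB55
s_3 = Round(s_2, k_2) = 0x967C
s_4 = Round(s_3, k_3) = 0xB843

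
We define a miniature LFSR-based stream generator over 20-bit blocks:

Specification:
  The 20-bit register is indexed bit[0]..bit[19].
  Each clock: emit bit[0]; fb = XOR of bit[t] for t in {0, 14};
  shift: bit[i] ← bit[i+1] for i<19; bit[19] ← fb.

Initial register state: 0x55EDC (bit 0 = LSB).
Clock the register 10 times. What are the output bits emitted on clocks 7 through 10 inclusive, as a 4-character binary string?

1101

reg_0 = 0x55EDC
clock 1: out=0, reg = 0xAAF6E
clock 2: out=0, reg = 0x557B7
clock 3: out=1, reg = 0x2ABDB
clock 4: out=1, reg = 0x955ED
clock 5: out=1, reg = 0x4AAF6
clock 6: out=0, reg = 0x2557B
clock 7: out=1, reg = 0x12ABD
clock 8: out=1, reg = 0x8955E
clock 9: out=0, reg = 0x44AAF
clock 10: out=1, reg = 0x22557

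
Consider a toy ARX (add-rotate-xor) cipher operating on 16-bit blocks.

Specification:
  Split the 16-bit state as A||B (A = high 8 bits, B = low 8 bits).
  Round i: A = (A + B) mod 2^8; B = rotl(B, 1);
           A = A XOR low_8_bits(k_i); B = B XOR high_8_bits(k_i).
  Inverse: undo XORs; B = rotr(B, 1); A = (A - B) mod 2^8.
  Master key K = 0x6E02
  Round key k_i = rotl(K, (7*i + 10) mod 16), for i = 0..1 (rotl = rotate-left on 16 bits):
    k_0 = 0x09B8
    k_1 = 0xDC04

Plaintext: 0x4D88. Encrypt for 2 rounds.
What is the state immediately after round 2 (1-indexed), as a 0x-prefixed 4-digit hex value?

s_0 = plaintext = 0x4D88
s_1 = Round(s_0, k_0) = 0x6D18
s_2 = Round(s_1, k_1) = 0x81EC

0x81EC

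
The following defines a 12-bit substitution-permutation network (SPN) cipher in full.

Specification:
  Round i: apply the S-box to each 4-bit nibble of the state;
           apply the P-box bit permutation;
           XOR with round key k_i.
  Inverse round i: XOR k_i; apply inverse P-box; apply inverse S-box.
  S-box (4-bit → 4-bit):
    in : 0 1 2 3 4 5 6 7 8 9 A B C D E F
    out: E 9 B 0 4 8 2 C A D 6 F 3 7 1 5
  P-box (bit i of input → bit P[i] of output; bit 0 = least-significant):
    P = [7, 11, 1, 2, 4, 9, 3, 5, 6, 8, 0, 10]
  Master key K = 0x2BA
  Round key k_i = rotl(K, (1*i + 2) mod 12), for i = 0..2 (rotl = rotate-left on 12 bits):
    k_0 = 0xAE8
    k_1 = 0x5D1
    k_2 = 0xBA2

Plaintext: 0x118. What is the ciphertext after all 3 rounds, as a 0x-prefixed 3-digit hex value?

s_0 = plaintext = 0x118
s_1 = Round(s_0, k_0) = 0x69C
s_2 = Round(s_1, k_1) = 0xC69
s_3 = Round(s_2, k_2) = 0x864

0x864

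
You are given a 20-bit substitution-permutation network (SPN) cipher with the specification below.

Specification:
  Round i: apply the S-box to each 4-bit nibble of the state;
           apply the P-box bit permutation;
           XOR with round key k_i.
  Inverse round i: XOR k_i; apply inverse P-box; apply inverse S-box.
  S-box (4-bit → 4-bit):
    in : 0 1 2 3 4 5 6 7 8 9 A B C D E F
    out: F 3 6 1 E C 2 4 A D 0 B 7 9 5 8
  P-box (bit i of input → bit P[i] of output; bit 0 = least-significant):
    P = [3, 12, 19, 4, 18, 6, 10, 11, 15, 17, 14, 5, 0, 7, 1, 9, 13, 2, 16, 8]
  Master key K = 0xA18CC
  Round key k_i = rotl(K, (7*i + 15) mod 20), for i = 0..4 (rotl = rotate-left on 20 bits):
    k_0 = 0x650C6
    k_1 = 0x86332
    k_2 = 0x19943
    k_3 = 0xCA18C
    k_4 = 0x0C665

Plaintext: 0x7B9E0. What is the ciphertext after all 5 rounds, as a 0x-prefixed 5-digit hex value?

0x88284

s_0 = plaintext = 0x7B9E0
s_1 = Round(s_0, k_0) = 0xB867F
s_2 = Round(s_1, k_1) = 0xA44A6
s_3 = Round(s_2, k_2) = 0x3CBE1
s_4 = Round(s_3, k_3) = 0xA1527
s_5 = Round(s_4, k_4) = 0x88284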